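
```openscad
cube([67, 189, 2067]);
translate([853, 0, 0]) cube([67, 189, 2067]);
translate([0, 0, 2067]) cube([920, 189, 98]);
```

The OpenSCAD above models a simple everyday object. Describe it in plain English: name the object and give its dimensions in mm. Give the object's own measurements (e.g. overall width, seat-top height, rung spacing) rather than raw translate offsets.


A door frame. The clear opening is 786 mm wide and 2067 mm high. Two 67 mm wide jambs, 189 mm deep, stand either side of the opening from the floor to the top of the opening. A 98 mm thick head sits across the top of both jambs, spanning the full outside width of the frame.


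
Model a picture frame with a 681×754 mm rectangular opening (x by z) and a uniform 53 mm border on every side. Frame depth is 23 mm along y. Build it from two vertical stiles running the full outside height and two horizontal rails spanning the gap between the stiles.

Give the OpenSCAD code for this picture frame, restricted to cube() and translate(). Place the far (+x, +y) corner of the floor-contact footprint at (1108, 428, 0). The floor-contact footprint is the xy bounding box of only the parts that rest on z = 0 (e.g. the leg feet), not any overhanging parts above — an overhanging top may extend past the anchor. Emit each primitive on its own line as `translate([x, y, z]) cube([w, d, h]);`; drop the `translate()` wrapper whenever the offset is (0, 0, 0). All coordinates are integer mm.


translate([321, 405, 0]) cube([53, 23, 860]);
translate([1055, 405, 0]) cube([53, 23, 860]);
translate([374, 405, 0]) cube([681, 23, 53]);
translate([374, 405, 807]) cube([681, 23, 53]);


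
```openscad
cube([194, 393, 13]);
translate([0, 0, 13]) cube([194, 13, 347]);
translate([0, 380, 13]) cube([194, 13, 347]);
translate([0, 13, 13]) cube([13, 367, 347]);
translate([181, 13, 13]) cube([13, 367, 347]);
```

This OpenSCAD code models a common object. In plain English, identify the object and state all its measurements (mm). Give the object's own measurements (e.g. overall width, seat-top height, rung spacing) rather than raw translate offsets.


An open-topped rectangular box: outside dimensions 194×393×360 mm, with a uniform wall and base thickness of 13 mm. The base is a full 194×393 slab on the floor; four walls sit on top of the base. The front and back walls (the −y and +y sides) span the full width; the two side walls fit between them.


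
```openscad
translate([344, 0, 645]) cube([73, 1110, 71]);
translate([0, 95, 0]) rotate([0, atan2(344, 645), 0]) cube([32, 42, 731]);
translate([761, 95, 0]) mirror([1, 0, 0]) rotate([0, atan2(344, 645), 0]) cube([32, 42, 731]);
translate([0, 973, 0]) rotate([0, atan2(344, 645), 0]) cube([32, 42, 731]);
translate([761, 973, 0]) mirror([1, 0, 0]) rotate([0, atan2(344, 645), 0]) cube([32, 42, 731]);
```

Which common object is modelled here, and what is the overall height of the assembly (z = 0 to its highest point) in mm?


A sawhorse. The overall height is 716 mm.

A beam across two mirrored pairs of raked legs — a sawhorse. The beam's underside is at z = 645 (matching the legs' vertical rise in atan2(344, 645)) and the beam is 71 mm tall, so its top is at 645 + 71 = 716 mm. The raked legs top out at the beam's underside, so that is the highest point.


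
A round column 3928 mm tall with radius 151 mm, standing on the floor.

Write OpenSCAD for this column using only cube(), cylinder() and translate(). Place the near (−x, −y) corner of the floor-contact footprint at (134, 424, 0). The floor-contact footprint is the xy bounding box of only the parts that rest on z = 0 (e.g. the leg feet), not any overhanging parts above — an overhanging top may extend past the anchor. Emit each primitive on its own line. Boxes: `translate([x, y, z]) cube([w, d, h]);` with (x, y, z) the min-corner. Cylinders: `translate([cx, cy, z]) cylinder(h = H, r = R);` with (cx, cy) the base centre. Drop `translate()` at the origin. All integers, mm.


translate([285, 575, 0]) cylinder(h = 3928, r = 151);


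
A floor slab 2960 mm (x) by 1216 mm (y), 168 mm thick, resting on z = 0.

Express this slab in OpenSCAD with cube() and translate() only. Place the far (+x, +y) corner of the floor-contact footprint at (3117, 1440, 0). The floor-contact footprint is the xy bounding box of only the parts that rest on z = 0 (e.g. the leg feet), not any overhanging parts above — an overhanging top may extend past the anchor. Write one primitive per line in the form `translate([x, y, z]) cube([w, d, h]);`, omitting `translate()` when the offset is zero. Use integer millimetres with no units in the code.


translate([157, 224, 0]) cube([2960, 1216, 168]);


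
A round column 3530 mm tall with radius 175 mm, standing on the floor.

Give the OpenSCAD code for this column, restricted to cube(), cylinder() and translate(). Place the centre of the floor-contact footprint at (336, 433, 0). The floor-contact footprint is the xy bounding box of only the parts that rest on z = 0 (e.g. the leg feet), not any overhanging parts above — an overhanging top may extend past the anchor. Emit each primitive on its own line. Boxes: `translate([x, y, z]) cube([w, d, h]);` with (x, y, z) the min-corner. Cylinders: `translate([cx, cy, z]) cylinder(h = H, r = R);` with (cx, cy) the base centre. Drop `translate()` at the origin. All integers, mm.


translate([336, 433, 0]) cylinder(h = 3530, r = 175);


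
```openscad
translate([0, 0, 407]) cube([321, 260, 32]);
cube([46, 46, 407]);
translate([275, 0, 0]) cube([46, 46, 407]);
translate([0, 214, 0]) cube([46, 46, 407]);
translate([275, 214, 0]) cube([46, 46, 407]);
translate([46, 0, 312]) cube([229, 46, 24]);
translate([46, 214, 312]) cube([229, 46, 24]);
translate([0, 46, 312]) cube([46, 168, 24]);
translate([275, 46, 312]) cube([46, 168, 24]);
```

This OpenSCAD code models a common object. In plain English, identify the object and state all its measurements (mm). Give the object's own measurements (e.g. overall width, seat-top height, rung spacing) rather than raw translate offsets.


A simple wooden stool: a rectangular seat 321 mm (x) by 260 mm (y), 32 mm thick, top face at z = 439 mm, on four square legs, each 46×46 mm in cross-section. The legs rest on z = 0, each flush with a corner of the seat. Four stretchers, 46 mm wide and 24 mm tall, connect adjacent legs with their undersides at z = 312 mm, each running between the inner faces of the legs it joins and aligned with the legs' outer faces on the other axis.


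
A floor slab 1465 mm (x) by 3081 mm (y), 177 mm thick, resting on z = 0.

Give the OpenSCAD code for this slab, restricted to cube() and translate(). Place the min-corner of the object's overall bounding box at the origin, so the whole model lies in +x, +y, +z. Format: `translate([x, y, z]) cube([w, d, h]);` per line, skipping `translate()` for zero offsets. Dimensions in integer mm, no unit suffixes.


cube([1465, 3081, 177]);


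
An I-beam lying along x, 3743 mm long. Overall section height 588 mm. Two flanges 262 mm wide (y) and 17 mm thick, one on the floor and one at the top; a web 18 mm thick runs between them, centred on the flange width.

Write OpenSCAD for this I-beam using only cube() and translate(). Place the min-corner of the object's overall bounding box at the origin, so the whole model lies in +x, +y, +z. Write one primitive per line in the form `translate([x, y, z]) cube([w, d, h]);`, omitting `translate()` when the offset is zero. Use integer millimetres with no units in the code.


cube([3743, 262, 17]);
translate([0, 122, 17]) cube([3743, 18, 554]);
translate([0, 0, 571]) cube([3743, 262, 17]);


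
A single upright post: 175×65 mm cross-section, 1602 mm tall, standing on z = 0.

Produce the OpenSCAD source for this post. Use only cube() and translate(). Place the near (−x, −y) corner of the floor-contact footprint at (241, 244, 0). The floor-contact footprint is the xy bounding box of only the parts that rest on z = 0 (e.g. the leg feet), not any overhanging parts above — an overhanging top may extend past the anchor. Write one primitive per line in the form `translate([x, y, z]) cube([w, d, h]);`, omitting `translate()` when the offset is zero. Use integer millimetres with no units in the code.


translate([241, 244, 0]) cube([175, 65, 1602]);


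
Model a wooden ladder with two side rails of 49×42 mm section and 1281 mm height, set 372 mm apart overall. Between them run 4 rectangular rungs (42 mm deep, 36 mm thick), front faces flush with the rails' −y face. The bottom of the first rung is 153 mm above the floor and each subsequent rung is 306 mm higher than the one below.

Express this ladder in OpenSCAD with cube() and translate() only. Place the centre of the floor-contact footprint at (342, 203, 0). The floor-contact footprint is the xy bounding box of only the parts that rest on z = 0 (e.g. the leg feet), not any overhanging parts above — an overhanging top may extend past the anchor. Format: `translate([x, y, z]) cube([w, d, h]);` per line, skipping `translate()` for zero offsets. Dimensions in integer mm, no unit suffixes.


// rung span = 372 - 2*49 = 274
// rung[k] z = 153 + k*306
translate([156, 182, 0]) cube([49, 42, 1281]);
translate([479, 182, 0]) cube([49, 42, 1281]);
translate([205, 182, 153]) cube([274, 42, 36]);
translate([205, 182, 459]) cube([274, 42, 36]);
translate([205, 182, 765]) cube([274, 42, 36]);
translate([205, 182, 1071]) cube([274, 42, 36]);


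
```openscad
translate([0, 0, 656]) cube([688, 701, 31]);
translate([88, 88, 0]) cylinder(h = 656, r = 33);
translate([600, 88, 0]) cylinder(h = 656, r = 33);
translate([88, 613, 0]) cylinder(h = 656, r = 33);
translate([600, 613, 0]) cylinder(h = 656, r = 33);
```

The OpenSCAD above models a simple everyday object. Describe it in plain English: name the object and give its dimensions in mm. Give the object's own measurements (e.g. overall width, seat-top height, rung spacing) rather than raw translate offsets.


A table: top 688 mm (x) × 701 mm (y), 31 mm thick, upper face at z = 687 mm, on four round legs of 66 mm diameter, each leg's bounding box inset 55 mm from the nearest pair of top edges from z = 0 to the bottom of the top.


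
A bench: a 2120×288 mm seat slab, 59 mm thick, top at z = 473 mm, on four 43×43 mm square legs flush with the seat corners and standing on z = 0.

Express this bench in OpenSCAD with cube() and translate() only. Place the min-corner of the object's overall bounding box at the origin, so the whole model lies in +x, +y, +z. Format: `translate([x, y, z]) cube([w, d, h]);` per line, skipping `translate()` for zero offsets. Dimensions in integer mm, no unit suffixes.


translate([0, 0, 414]) cube([2120, 288, 59]);
cube([43, 43, 414]);
translate([0, 245, 0]) cube([43, 43, 414]);
translate([2077, 0, 0]) cube([43, 43, 414]);
translate([2077, 245, 0]) cube([43, 43, 414]);


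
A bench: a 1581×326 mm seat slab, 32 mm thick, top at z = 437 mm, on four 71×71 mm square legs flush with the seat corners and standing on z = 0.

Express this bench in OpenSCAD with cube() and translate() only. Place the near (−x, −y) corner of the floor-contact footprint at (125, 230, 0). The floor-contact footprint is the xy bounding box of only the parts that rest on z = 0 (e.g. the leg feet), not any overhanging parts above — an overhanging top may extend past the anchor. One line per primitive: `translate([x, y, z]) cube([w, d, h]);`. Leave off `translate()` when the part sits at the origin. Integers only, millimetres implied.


translate([125, 230, 405]) cube([1581, 326, 32]);
translate([125, 230, 0]) cube([71, 71, 405]);
translate([125, 485, 0]) cube([71, 71, 405]);
translate([1635, 230, 0]) cube([71, 71, 405]);
translate([1635, 485, 0]) cube([71, 71, 405]);


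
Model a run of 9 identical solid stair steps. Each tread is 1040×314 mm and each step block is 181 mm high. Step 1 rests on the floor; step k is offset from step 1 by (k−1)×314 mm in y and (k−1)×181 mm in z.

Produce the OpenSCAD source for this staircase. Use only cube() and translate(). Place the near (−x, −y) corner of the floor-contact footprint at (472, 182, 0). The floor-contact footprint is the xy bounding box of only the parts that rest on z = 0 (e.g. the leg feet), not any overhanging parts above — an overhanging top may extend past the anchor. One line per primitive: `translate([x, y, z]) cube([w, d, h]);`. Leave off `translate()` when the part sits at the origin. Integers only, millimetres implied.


translate([472, 182, 0]) cube([1040, 314, 181]);
translate([472, 496, 181]) cube([1040, 314, 181]);
translate([472, 810, 362]) cube([1040, 314, 181]);
translate([472, 1124, 543]) cube([1040, 314, 181]);
translate([472, 1438, 724]) cube([1040, 314, 181]);
translate([472, 1752, 905]) cube([1040, 314, 181]);
translate([472, 2066, 1086]) cube([1040, 314, 181]);
translate([472, 2380, 1267]) cube([1040, 314, 181]);
translate([472, 2694, 1448]) cube([1040, 314, 181]);


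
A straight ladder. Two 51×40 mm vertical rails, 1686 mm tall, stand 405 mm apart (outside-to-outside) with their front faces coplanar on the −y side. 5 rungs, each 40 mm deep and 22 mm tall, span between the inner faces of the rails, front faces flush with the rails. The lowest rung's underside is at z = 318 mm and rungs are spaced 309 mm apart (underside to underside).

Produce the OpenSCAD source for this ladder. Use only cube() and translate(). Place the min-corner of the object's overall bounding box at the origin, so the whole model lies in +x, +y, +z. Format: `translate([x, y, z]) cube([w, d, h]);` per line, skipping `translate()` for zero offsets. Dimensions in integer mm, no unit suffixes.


// rung span = 405 - 2*51 = 303
// rung[k] z = 318 + k*309
cube([51, 40, 1686]);
translate([354, 0, 0]) cube([51, 40, 1686]);
translate([51, 0, 318]) cube([303, 40, 22]);
translate([51, 0, 627]) cube([303, 40, 22]);
translate([51, 0, 936]) cube([303, 40, 22]);
translate([51, 0, 1245]) cube([303, 40, 22]);
translate([51, 0, 1554]) cube([303, 40, 22]);


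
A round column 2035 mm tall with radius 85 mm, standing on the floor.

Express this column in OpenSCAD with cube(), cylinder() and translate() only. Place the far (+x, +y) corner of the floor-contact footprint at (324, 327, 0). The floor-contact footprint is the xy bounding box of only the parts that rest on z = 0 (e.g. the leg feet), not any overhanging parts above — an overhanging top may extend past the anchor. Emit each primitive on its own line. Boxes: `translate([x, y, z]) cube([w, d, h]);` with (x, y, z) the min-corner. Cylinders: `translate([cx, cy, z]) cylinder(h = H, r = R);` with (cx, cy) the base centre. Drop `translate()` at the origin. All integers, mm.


translate([239, 242, 0]) cylinder(h = 2035, r = 85);


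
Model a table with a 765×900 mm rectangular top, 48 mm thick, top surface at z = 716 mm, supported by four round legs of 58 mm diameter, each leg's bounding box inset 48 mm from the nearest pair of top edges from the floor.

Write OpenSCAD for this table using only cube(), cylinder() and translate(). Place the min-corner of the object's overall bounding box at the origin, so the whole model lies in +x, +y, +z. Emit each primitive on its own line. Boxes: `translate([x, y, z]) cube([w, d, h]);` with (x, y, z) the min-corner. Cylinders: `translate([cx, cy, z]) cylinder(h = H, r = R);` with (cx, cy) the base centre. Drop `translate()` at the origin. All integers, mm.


// leg_h = 716 - 48 = 668
translate([0, 0, 668]) cube([765, 900, 48]);
translate([77, 77, 0]) cylinder(h = 668, r = 29);
translate([688, 77, 0]) cylinder(h = 668, r = 29);
translate([77, 823, 0]) cylinder(h = 668, r = 29);
translate([688, 823, 0]) cylinder(h = 668, r = 29);


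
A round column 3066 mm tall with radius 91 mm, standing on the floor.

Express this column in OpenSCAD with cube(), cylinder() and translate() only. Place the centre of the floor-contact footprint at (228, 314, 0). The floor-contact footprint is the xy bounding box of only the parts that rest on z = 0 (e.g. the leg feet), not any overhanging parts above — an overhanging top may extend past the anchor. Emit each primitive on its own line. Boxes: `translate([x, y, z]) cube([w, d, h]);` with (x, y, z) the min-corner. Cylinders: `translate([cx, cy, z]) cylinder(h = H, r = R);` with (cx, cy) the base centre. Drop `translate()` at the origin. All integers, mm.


translate([228, 314, 0]) cylinder(h = 3066, r = 91);


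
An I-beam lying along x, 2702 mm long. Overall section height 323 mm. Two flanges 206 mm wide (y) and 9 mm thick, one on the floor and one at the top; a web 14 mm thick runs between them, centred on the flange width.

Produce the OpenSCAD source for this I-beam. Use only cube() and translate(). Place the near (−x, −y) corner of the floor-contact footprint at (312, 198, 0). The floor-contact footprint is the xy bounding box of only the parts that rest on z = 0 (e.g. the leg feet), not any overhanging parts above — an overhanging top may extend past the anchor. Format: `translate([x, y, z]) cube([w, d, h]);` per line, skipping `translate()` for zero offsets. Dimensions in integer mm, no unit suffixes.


translate([312, 198, 0]) cube([2702, 206, 9]);
translate([312, 294, 9]) cube([2702, 14, 305]);
translate([312, 198, 314]) cube([2702, 206, 9]);


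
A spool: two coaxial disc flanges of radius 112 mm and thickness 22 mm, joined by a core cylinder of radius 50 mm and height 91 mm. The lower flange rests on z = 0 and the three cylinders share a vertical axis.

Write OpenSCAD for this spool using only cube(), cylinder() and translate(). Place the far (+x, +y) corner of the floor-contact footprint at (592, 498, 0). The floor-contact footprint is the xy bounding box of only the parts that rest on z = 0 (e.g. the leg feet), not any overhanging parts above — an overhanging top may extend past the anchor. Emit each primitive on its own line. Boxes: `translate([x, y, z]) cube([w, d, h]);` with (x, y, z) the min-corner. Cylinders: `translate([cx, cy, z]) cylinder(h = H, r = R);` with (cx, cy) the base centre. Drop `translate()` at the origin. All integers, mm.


translate([480, 386, 0]) cylinder(h = 22, r = 112);
translate([480, 386, 22]) cylinder(h = 91, r = 50);
translate([480, 386, 113]) cylinder(h = 22, r = 112);


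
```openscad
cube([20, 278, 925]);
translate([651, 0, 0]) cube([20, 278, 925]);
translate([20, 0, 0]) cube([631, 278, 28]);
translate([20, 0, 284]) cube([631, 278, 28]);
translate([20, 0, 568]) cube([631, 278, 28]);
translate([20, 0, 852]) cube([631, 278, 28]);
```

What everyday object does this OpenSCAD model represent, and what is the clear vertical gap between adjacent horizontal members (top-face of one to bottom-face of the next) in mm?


A bookshelf. The clear shelf gap is 256 mm.

Two tall side panels with 4 horizontal boards between them — a bookshelf. The first two shelf undersides are at z = 0 and z = 284; with shelf thickness 28, the clear gap is 284 − 0 − 28 = 256 mm.


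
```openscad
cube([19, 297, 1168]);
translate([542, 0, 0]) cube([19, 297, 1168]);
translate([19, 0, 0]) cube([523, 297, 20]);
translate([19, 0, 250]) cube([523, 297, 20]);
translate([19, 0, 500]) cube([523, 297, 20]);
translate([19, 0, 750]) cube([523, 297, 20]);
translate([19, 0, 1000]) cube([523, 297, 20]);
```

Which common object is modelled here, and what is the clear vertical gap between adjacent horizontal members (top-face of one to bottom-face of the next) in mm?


A bookshelf. The clear shelf gap is 230 mm.

Two tall side panels with 5 horizontal boards between them — a bookshelf. The first two shelf undersides are at z = 0 and z = 250; with shelf thickness 20, the clear gap is 250 − 0 − 20 = 230 mm.


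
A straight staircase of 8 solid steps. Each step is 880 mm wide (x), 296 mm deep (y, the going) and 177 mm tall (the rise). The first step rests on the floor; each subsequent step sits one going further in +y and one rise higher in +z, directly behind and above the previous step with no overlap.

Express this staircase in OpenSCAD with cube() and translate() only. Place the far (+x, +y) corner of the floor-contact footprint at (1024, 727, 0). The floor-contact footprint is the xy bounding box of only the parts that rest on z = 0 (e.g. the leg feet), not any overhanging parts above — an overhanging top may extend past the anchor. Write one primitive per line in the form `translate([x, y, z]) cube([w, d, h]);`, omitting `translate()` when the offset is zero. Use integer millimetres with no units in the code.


translate([144, 431, 0]) cube([880, 296, 177]);
translate([144, 727, 177]) cube([880, 296, 177]);
translate([144, 1023, 354]) cube([880, 296, 177]);
translate([144, 1319, 531]) cube([880, 296, 177]);
translate([144, 1615, 708]) cube([880, 296, 177]);
translate([144, 1911, 885]) cube([880, 296, 177]);
translate([144, 2207, 1062]) cube([880, 296, 177]);
translate([144, 2503, 1239]) cube([880, 296, 177]);


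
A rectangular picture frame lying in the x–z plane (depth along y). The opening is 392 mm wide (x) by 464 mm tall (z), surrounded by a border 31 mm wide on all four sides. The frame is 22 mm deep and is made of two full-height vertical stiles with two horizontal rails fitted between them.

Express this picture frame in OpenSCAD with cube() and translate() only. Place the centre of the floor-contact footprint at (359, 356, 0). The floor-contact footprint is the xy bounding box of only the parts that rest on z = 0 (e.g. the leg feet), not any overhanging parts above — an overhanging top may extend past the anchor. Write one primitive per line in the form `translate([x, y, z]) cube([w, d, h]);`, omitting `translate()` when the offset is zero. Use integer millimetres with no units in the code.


translate([132, 345, 0]) cube([31, 22, 526]);
translate([555, 345, 0]) cube([31, 22, 526]);
translate([163, 345, 0]) cube([392, 22, 31]);
translate([163, 345, 495]) cube([392, 22, 31]);


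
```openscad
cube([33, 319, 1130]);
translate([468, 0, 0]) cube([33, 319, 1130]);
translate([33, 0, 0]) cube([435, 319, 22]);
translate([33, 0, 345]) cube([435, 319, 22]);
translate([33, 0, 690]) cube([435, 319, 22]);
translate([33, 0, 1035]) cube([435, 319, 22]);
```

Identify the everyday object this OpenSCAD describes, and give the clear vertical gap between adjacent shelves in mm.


A bookshelf. The clear shelf gap is 323 mm.

Two tall side panels with 4 horizontal boards between them — a bookshelf. The first two shelf undersides are at z = 0 and z = 345; with shelf thickness 22, the clear gap is 345 − 0 − 22 = 323 mm.


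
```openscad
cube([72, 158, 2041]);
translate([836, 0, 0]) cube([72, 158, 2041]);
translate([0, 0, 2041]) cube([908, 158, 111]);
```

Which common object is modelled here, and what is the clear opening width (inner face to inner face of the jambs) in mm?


A door frame. The clear opening width is 764 mm.

Two 2041 mm tall posts with a header on top — a door frame. The left jamb is 72 mm wide at x = 0; the right jamb starts at x = 836. The clear opening is 836 − 72 = 764 mm.


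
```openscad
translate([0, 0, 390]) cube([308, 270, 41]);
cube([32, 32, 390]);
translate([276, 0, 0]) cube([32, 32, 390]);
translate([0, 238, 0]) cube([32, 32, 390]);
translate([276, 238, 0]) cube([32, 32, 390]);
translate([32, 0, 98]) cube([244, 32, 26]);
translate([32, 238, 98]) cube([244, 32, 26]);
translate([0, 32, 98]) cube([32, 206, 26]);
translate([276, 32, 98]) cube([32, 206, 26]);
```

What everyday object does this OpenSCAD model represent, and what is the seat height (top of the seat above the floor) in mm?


A stool. The seat height is 431 mm.

A 308×270×41 slab at z = 390 on four corner posts — a stool. The seat top is 390 + 41 = 431 mm.


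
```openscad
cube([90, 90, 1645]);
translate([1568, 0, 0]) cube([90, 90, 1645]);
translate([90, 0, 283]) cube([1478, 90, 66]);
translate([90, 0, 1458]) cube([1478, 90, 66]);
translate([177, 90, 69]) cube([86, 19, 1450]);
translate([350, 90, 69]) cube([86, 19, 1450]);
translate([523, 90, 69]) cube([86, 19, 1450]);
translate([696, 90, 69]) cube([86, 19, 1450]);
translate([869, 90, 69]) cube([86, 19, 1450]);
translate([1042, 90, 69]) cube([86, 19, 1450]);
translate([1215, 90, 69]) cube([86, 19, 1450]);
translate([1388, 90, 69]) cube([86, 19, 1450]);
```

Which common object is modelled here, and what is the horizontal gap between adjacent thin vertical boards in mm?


A fence section. The picket gap is 87 mm.

Two posts, two rails, 8 pickets — a fence section. Span 1478 mm holds 8 pickets of 86 mm with 9 equal gaps: ⌊(1478 − 8·86) / 9⌋ = 87 mm.


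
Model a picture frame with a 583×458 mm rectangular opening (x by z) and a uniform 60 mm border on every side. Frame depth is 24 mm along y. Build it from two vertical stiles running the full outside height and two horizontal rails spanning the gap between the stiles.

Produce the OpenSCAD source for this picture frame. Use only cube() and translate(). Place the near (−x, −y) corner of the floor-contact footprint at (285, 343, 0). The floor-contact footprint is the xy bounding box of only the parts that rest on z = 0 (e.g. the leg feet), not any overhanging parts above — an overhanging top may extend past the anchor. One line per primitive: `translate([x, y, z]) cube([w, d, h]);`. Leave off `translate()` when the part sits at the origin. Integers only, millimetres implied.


translate([285, 343, 0]) cube([60, 24, 578]);
translate([928, 343, 0]) cube([60, 24, 578]);
translate([345, 343, 0]) cube([583, 24, 60]);
translate([345, 343, 518]) cube([583, 24, 60]);


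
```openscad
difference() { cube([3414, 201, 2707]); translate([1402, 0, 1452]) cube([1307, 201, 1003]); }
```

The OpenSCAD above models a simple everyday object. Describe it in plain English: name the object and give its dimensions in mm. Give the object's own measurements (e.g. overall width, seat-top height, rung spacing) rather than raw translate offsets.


A wall 3414 mm long (x), 201 mm thick (y), 2707 mm tall, with a rectangular window opening cut through it. The opening is 1307 mm wide and 1003 mm tall; its sill is at z = 1452 mm and its near (−x) edge is 1402 mm from the wall's −x end. The opening passes through the full wall thickness.


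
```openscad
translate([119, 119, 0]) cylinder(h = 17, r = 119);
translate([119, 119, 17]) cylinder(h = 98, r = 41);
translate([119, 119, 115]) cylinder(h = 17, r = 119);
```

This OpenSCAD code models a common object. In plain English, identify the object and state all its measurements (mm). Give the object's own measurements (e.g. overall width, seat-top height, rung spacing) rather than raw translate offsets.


A spool: two coaxial disc flanges of radius 119 mm and thickness 17 mm, joined by a core cylinder of radius 41 mm and height 98 mm. The lower flange rests on z = 0 and the three cylinders share a vertical axis.


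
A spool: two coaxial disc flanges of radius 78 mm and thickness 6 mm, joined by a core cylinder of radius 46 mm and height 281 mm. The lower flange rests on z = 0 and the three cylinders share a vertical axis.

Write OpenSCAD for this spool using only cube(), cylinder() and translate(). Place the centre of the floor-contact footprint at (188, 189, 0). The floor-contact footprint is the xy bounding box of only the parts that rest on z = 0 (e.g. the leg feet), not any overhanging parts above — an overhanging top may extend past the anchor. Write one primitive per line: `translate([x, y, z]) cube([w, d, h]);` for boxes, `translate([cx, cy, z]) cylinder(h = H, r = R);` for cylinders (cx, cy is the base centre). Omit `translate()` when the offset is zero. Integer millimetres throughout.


translate([188, 189, 0]) cylinder(h = 6, r = 78);
translate([188, 189, 6]) cylinder(h = 281, r = 46);
translate([188, 189, 287]) cylinder(h = 6, r = 78);


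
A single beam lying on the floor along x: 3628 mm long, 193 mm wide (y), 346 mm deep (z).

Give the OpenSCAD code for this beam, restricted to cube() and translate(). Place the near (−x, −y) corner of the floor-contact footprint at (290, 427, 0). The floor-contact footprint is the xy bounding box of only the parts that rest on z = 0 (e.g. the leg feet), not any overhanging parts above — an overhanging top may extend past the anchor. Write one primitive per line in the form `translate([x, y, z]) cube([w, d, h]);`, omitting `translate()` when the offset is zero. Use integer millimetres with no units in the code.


translate([290, 427, 0]) cube([3628, 193, 346]);


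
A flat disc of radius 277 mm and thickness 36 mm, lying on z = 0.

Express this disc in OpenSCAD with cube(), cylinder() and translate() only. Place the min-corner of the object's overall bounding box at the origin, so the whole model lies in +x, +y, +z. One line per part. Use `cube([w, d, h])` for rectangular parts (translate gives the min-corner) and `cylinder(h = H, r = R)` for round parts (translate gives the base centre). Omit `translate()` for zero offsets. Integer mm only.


translate([277, 277, 0]) cylinder(h = 36, r = 277);


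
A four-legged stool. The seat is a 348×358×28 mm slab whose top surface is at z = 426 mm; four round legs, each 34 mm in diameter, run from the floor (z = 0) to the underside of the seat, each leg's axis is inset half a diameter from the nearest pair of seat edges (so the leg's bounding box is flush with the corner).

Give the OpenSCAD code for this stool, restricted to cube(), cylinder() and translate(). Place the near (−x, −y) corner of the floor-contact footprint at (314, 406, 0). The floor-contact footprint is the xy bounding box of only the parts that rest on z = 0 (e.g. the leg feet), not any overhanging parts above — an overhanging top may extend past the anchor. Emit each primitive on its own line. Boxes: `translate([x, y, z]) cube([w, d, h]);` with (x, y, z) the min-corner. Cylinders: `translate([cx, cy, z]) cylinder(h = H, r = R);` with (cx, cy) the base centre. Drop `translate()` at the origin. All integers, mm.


translate([314, 406, 398]) cube([348, 358, 28]);
translate([331, 423, 0]) cylinder(h = 398, r = 17);
translate([645, 423, 0]) cylinder(h = 398, r = 17);
translate([331, 747, 0]) cylinder(h = 398, r = 17);
translate([645, 747, 0]) cylinder(h = 398, r = 17);


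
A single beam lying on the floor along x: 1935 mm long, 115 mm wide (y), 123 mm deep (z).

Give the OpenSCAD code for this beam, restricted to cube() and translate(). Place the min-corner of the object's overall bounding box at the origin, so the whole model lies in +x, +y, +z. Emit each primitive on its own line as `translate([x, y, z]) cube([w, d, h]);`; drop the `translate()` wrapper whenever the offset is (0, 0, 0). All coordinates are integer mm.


cube([1935, 115, 123]);


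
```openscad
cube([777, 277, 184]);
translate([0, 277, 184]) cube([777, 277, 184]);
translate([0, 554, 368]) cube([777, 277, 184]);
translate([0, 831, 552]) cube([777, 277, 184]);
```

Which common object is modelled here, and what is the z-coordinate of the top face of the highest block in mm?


A staircase. The total rise is 736 mm.

4 identical blocks, each offset up and back from the previous — a staircase. Each step is 184 mm tall and there are 4 of them, so the total rise is 4 × 184 = 736 mm.


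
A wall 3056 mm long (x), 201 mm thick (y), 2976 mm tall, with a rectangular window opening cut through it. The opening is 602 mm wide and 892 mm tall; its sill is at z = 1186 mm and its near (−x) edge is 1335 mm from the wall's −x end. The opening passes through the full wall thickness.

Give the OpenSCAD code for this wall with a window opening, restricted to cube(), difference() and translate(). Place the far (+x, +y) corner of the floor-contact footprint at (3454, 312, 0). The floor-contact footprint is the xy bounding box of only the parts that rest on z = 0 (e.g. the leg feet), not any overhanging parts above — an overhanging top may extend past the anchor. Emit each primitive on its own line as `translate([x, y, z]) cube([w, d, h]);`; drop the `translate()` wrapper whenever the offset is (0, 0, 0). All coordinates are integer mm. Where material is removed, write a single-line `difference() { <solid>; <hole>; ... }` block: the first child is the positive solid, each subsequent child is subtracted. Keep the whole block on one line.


difference() { translate([398, 111, 0]) cube([3056, 201, 2976]); translate([1733, 111, 1186]) cube([602, 201, 892]); }


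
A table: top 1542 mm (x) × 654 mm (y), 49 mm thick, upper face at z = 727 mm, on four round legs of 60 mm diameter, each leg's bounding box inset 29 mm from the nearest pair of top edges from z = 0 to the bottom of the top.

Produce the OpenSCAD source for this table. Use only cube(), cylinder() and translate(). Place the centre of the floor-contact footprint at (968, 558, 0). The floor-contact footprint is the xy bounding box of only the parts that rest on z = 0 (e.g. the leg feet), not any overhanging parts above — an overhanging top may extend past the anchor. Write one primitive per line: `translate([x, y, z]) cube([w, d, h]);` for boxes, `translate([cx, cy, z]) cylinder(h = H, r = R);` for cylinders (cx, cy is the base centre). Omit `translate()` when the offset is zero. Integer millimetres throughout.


translate([197, 231, 678]) cube([1542, 654, 49]);
translate([256, 290, 0]) cylinder(h = 678, r = 30);
translate([1680, 290, 0]) cylinder(h = 678, r = 30);
translate([256, 826, 0]) cylinder(h = 678, r = 30);
translate([1680, 826, 0]) cylinder(h = 678, r = 30);


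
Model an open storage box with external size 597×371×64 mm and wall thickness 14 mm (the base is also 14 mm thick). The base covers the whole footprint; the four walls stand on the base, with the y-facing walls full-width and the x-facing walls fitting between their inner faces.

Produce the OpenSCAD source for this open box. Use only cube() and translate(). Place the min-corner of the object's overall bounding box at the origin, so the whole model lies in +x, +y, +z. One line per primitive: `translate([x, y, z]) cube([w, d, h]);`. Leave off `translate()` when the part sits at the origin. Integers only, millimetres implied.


cube([597, 371, 14]);
translate([0, 0, 14]) cube([597, 14, 50]);
translate([0, 357, 14]) cube([597, 14, 50]);
translate([0, 14, 14]) cube([14, 343, 50]);
translate([583, 14, 14]) cube([14, 343, 50]);


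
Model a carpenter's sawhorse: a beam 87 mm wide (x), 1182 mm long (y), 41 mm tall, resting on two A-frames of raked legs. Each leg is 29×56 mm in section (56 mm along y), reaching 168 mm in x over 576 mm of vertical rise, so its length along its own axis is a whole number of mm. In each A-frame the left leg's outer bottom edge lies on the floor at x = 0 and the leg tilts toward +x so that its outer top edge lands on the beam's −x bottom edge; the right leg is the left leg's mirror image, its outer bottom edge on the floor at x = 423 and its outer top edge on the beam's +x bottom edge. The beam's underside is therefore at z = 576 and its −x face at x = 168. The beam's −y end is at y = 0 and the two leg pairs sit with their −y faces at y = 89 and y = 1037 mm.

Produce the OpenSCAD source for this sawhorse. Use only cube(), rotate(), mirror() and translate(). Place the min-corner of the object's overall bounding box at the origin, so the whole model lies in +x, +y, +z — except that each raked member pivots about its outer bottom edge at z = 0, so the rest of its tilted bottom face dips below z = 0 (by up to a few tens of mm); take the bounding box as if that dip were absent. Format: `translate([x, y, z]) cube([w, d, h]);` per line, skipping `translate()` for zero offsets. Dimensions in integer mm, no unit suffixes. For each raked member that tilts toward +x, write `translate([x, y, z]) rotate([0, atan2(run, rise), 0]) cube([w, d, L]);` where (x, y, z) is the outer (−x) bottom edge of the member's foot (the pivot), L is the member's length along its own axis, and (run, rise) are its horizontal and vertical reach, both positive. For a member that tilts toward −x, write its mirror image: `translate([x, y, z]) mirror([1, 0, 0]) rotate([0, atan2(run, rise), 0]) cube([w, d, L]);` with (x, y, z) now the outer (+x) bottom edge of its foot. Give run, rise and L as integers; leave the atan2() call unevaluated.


translate([168, 0, 576]) cube([87, 1182, 41]);
translate([0, 89, 0]) rotate([0, atan2(168, 576), 0]) cube([29, 56, 600]);
translate([423, 89, 0]) mirror([1, 0, 0]) rotate([0, atan2(168, 576), 0]) cube([29, 56, 600]);
translate([0, 1037, 0]) rotate([0, atan2(168, 576), 0]) cube([29, 56, 600]);
translate([423, 1037, 0]) mirror([1, 0, 0]) rotate([0, atan2(168, 576), 0]) cube([29, 56, 600]);


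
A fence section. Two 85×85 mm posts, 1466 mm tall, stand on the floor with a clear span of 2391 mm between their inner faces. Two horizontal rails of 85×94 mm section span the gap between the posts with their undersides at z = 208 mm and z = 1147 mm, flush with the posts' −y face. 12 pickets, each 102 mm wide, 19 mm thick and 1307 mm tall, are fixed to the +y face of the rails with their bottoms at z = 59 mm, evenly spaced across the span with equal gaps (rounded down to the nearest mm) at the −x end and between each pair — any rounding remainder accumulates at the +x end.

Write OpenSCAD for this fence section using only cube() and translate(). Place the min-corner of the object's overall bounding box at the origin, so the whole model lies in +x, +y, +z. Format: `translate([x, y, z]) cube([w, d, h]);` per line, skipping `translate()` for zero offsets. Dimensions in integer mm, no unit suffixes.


cube([85, 85, 1466]);
translate([2476, 0, 0]) cube([85, 85, 1466]);
translate([85, 0, 208]) cube([2391, 85, 94]);
translate([85, 0, 1147]) cube([2391, 85, 94]);
translate([174, 85, 59]) cube([102, 19, 1307]);
translate([365, 85, 59]) cube([102, 19, 1307]);
translate([556, 85, 59]) cube([102, 19, 1307]);
translate([747, 85, 59]) cube([102, 19, 1307]);
translate([938, 85, 59]) cube([102, 19, 1307]);
translate([1129, 85, 59]) cube([102, 19, 1307]);
translate([1320, 85, 59]) cube([102, 19, 1307]);
translate([1511, 85, 59]) cube([102, 19, 1307]);
translate([1702, 85, 59]) cube([102, 19, 1307]);
translate([1893, 85, 59]) cube([102, 19, 1307]);
translate([2084, 85, 59]) cube([102, 19, 1307]);
translate([2275, 85, 59]) cube([102, 19, 1307]);


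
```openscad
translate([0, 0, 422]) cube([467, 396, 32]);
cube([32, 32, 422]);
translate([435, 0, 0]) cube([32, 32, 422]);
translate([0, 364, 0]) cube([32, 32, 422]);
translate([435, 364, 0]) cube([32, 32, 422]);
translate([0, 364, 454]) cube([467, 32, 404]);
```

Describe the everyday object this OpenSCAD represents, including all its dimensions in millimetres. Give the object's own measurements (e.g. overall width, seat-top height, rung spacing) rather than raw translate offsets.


A chair. The seat is a 467×396×32 mm slab with its top at z = 454 mm, on four 32×32 mm corner legs (flush with the seat edges, standing on z = 0). A flat backrest 32 mm thick, 404 mm tall, spans the full seat width and rises from the seat top along its +y edge, rear face flush with the rear of the seat.


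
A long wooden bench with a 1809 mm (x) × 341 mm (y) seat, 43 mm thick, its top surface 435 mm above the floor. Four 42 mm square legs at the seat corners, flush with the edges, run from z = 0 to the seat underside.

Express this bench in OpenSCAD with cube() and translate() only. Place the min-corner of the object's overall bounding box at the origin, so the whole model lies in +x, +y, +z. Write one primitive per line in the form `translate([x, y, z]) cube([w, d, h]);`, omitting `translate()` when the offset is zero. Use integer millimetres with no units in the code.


translate([0, 0, 392]) cube([1809, 341, 43]);
cube([42, 42, 392]);
translate([0, 299, 0]) cube([42, 42, 392]);
translate([1767, 0, 0]) cube([42, 42, 392]);
translate([1767, 299, 0]) cube([42, 42, 392]);


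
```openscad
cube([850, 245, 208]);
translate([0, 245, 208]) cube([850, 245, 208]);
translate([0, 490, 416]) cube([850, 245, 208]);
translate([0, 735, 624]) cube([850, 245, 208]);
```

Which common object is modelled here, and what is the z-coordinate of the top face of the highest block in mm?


A staircase. The total rise is 832 mm.

4 identical blocks, each offset up and back from the previous — a staircase. Each step is 208 mm tall and there are 4 of them, so the total rise is 4 × 208 = 832 mm.
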